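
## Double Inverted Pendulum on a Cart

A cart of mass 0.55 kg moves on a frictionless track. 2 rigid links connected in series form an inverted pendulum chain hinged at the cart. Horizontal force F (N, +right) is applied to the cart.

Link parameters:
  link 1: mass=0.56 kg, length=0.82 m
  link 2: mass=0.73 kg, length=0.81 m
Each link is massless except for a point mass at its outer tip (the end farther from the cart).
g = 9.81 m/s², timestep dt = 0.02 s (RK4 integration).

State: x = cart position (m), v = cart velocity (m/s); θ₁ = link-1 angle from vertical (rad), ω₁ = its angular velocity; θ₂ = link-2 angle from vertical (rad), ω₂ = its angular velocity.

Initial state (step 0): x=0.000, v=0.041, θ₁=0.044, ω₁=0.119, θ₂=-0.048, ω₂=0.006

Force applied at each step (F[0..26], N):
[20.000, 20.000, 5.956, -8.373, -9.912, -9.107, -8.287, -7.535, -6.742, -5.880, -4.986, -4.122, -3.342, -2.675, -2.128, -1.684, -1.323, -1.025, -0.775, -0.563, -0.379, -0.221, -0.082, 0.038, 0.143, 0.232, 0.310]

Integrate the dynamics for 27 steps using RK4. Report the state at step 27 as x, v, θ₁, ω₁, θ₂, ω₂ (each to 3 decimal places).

apply F[0]=+20.000 → step 1: x=0.008, v=0.746, θ₁=0.038, ω₁=-0.698, θ₂=-0.048, ω₂=-0.051
apply F[1]=+20.000 → step 2: x=0.030, v=1.460, θ₁=0.016, ω₁=-1.538, θ₂=-0.050, ω₂=-0.094
apply F[2]=+5.956 → step 3: x=0.061, v=1.677, θ₁=-0.017, ω₁=-1.790, θ₂=-0.052, ω₂=-0.116
apply F[3]=-8.373 → step 4: x=0.092, v=1.386, θ₁=-0.050, ω₁=-1.438, θ₂=-0.054, ω₂=-0.124
apply F[4]=-9.912 → step 5: x=0.116, v=1.053, θ₁=-0.074, ω₁=-1.051, θ₂=-0.057, ω₂=-0.120
apply F[5]=-9.107 → step 6: x=0.134, v=0.763, θ₁=-0.092, ω₁=-0.726, θ₂=-0.059, ω₂=-0.105
apply F[6]=-8.287 → step 7: x=0.147, v=0.511, θ₁=-0.104, ω₁=-0.457, θ₂=-0.061, ω₂=-0.082
apply F[7]=-7.535 → step 8: x=0.155, v=0.291, θ₁=-0.111, ω₁=-0.232, θ₂=-0.062, ω₂=-0.054
apply F[8]=-6.742 → step 9: x=0.159, v=0.103, θ₁=-0.114, ω₁=-0.048, θ₂=-0.063, ω₂=-0.024
apply F[9]=-5.880 → step 10: x=0.160, v=-0.055, θ₁=-0.113, ω₁=0.099, θ₂=-0.063, ω₂=0.007
apply F[10]=-4.986 → step 11: x=0.157, v=-0.182, θ₁=-0.110, ω₁=0.210, θ₂=-0.063, ω₂=0.035
apply F[11]=-4.122 → step 12: x=0.153, v=-0.280, θ₁=-0.105, ω₁=0.289, θ₂=-0.062, ω₂=0.062
apply F[12]=-3.342 → step 13: x=0.146, v=-0.354, θ₁=-0.099, ω₁=0.341, θ₂=-0.061, ω₂=0.085
apply F[13]=-2.675 → step 14: x=0.139, v=-0.407, θ₁=-0.092, ω₁=0.372, θ₂=-0.059, ω₂=0.105
apply F[14]=-2.128 → step 15: x=0.130, v=-0.444, θ₁=-0.084, ω₁=0.386, θ₂=-0.056, ω₂=0.122
apply F[15]=-1.684 → step 16: x=0.121, v=-0.469, θ₁=-0.076, ω₁=0.389, θ₂=-0.054, ω₂=0.136
apply F[16]=-1.323 → step 17: x=0.111, v=-0.484, θ₁=-0.069, ω₁=0.384, θ₂=-0.051, ω₂=0.147
apply F[17]=-1.025 → step 18: x=0.102, v=-0.492, θ₁=-0.061, ω₁=0.374, θ₂=-0.048, ω₂=0.155
apply F[18]=-0.775 → step 19: x=0.092, v=-0.494, θ₁=-0.054, ω₁=0.359, θ₂=-0.045, ω₂=0.161
apply F[19]=-0.563 → step 20: x=0.082, v=-0.491, θ₁=-0.047, ω₁=0.342, θ₂=-0.042, ω₂=0.165
apply F[20]=-0.379 → step 21: x=0.072, v=-0.486, θ₁=-0.040, ω₁=0.323, θ₂=-0.038, ω₂=0.167
apply F[21]=-0.221 → step 22: x=0.063, v=-0.477, θ₁=-0.034, ω₁=0.304, θ₂=-0.035, ω₂=0.167
apply F[22]=-0.082 → step 23: x=0.053, v=-0.466, θ₁=-0.028, ω₁=0.284, θ₂=-0.032, ω₂=0.166
apply F[23]=+0.038 → step 24: x=0.044, v=-0.453, θ₁=-0.022, ω₁=0.263, θ₂=-0.028, ω₂=0.163
apply F[24]=+0.143 → step 25: x=0.035, v=-0.439, θ₁=-0.017, ω₁=0.243, θ₂=-0.025, ω₂=0.159
apply F[25]=+0.232 → step 26: x=0.027, v=-0.423, θ₁=-0.013, ω₁=0.224, θ₂=-0.022, ω₂=0.155
apply F[26]=+0.310 → step 27: x=0.018, v=-0.407, θ₁=-0.009, ω₁=0.204, θ₂=-0.019, ω₂=0.149

Answer: x=0.018, v=-0.407, θ₁=-0.009, ω₁=0.204, θ₂=-0.019, ω₂=0.149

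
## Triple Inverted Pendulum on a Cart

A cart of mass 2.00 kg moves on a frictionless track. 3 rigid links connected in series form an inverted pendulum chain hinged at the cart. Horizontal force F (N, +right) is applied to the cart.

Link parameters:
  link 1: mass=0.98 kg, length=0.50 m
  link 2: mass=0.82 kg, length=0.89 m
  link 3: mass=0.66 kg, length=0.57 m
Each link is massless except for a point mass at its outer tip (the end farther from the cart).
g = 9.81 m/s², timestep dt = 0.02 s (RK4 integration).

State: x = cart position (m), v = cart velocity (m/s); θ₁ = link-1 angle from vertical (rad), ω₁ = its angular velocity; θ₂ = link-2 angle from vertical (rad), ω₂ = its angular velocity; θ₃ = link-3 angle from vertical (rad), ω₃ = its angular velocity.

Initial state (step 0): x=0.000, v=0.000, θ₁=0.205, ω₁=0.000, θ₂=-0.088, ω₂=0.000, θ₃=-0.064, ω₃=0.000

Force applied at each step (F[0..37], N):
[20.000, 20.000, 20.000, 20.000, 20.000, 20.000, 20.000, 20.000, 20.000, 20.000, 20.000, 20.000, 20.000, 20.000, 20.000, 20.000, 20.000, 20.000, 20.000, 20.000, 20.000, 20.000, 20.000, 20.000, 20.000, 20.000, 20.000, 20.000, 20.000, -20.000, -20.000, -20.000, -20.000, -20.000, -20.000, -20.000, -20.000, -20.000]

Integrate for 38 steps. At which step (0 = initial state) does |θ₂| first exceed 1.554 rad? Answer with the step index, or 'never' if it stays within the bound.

apply F[0]=+20.000 → step 1: x=0.002, v=0.151, θ₁=0.205, ω₁=-0.050, θ₂=-0.090, ω₂=-0.165, θ₃=-0.064, ω₃=0.015
apply F[1]=+20.000 → step 2: x=0.006, v=0.302, θ₁=0.203, ω₁=-0.101, θ₂=-0.095, ω₂=-0.332, θ₃=-0.063, ω₃=0.031
apply F[2]=+20.000 → step 3: x=0.014, v=0.454, θ₁=0.200, ω₁=-0.155, θ₂=-0.103, ω₂=-0.500, θ₃=-0.063, ω₃=0.052
apply F[3]=+20.000 → step 4: x=0.024, v=0.607, θ₁=0.197, ω₁=-0.213, θ₂=-0.115, ω₂=-0.672, θ₃=-0.061, ω₃=0.079
apply F[4]=+20.000 → step 5: x=0.038, v=0.762, θ₁=0.192, ω₁=-0.278, θ₂=-0.130, ω₂=-0.846, θ₃=-0.059, ω₃=0.113
apply F[5]=+20.000 → step 6: x=0.055, v=0.920, θ₁=0.186, ω₁=-0.352, θ₂=-0.149, ω₂=-1.025, θ₃=-0.057, ω₃=0.155
apply F[6]=+20.000 → step 7: x=0.075, v=1.081, θ₁=0.178, ω₁=-0.438, θ₂=-0.171, ω₂=-1.207, θ₃=-0.053, ω₃=0.207
apply F[7]=+20.000 → step 8: x=0.098, v=1.245, θ₁=0.168, ω₁=-0.540, θ₂=-0.197, ω₂=-1.391, θ₃=-0.048, ω₃=0.268
apply F[8]=+20.000 → step 9: x=0.124, v=1.413, θ₁=0.156, ω₁=-0.662, θ₂=-0.226, ω₂=-1.576, θ₃=-0.042, ω₃=0.338
apply F[9]=+20.000 → step 10: x=0.154, v=1.585, θ₁=0.141, ω₁=-0.809, θ₂=-0.260, ω₂=-1.759, θ₃=-0.035, ω₃=0.413
apply F[10]=+20.000 → step 11: x=0.188, v=1.762, θ₁=0.123, ω₁=-0.987, θ₂=-0.297, ω₂=-1.938, θ₃=-0.026, ω₃=0.492
apply F[11]=+20.000 → step 12: x=0.225, v=1.945, θ₁=0.102, ω₁=-1.200, θ₂=-0.337, ω₂=-2.107, θ₃=-0.015, ω₃=0.568
apply F[12]=+20.000 → step 13: x=0.266, v=2.133, θ₁=0.075, ω₁=-1.455, θ₂=-0.381, ω₂=-2.262, θ₃=-0.003, ω₃=0.638
apply F[13]=+20.000 → step 14: x=0.310, v=2.325, θ₁=0.043, ω₁=-1.757, θ₂=-0.428, ω₂=-2.397, θ₃=0.010, ω₃=0.693
apply F[14]=+20.000 → step 15: x=0.359, v=2.523, θ₁=0.004, ω₁=-2.109, θ₂=-0.477, ω₂=-2.505, θ₃=0.025, ω₃=0.728
apply F[15]=+20.000 → step 16: x=0.411, v=2.724, θ₁=-0.042, ω₁=-2.513, θ₂=-0.528, ω₂=-2.581, θ₃=0.039, ω₃=0.733
apply F[16]=+20.000 → step 17: x=0.468, v=2.927, θ₁=-0.096, ω₁=-2.969, θ₂=-0.580, ω₂=-2.615, θ₃=0.054, ω₃=0.701
apply F[17]=+20.000 → step 18: x=0.528, v=3.127, θ₁=-0.161, ω₁=-3.473, θ₂=-0.632, ω₂=-2.602, θ₃=0.067, ω₃=0.623
apply F[18]=+20.000 → step 19: x=0.593, v=3.320, θ₁=-0.236, ω₁=-4.013, θ₂=-0.683, ω₂=-2.536, θ₃=0.078, ω₃=0.487
apply F[19]=+20.000 → step 20: x=0.661, v=3.497, θ₁=-0.321, ω₁=-4.575, θ₂=-0.733, ω₂=-2.416, θ₃=0.086, ω₃=0.284
apply F[20]=+20.000 → step 21: x=0.733, v=3.649, θ₁=-0.419, ω₁=-5.133, θ₂=-0.780, ω₂=-2.248, θ₃=0.089, ω₃=0.004
apply F[21]=+20.000 → step 22: x=0.807, v=3.764, θ₁=-0.527, ω₁=-5.661, θ₂=-0.823, ω₂=-2.045, θ₃=0.086, ω₃=-0.359
apply F[22]=+20.000 → step 23: x=0.883, v=3.834, θ₁=-0.645, ω₁=-6.129, θ₂=-0.861, ω₂=-1.830, θ₃=0.074, ω₃=-0.804
apply F[23]=+20.000 → step 24: x=0.960, v=3.854, θ₁=-0.771, ω₁=-6.519, θ₂=-0.896, ω₂=-1.630, θ₃=0.053, ω₃=-1.321
apply F[24]=+20.000 → step 25: x=1.037, v=3.825, θ₁=-0.905, ω₁=-6.822, θ₂=-0.927, ω₂=-1.471, θ₃=0.021, ω₃=-1.893
apply F[25]=+20.000 → step 26: x=1.112, v=3.754, θ₁=-1.043, ω₁=-7.043, θ₂=-0.955, ω₂=-1.372, θ₃=-0.023, ω₃=-2.499
apply F[26]=+20.000 → step 27: x=1.187, v=3.649, θ₁=-1.186, ω₁=-7.195, θ₂=-0.982, ω₂=-1.342, θ₃=-0.079, ω₃=-3.119
apply F[27]=+20.000 → step 28: x=1.258, v=3.518, θ₁=-1.331, ω₁=-7.290, θ₂=-1.009, ω₂=-1.384, θ₃=-0.148, ω₃=-3.737
apply F[28]=+20.000 → step 29: x=1.327, v=3.371, θ₁=-1.477, ω₁=-7.340, θ₂=-1.038, ω₂=-1.499, θ₃=-0.229, ω₃=-4.341
apply F[29]=-20.000 → step 30: x=1.391, v=2.992, θ₁=-1.626, ω₁=-7.501, θ₂=-1.068, ω₂=-1.547, θ₃=-0.319, ω₃=-4.674
apply F[30]=-20.000 → step 31: x=1.447, v=2.593, θ₁=-1.778, ω₁=-7.707, θ₂=-1.100, ω₂=-1.652, θ₃=-0.416, ω₃=-5.016
apply F[31]=-20.000 → step 32: x=1.494, v=2.174, θ₁=-1.934, ω₁=-7.951, θ₂=-1.135, ω₂=-1.834, θ₃=-0.519, ω₃=-5.363
apply F[32]=-20.000 → step 33: x=1.534, v=1.736, θ₁=-2.096, ω₁=-8.224, θ₂=-1.174, ω₂=-2.115, θ₃=-0.630, ω₃=-5.709
apply F[33]=-20.000 → step 34: x=1.564, v=1.284, θ₁=-2.263, ω₁=-8.507, θ₂=-1.220, ω₂=-2.520, θ₃=-0.748, ω₃=-6.049
apply F[34]=-20.000 → step 35: x=1.585, v=0.831, θ₁=-2.436, ω₁=-8.768, θ₂=-1.276, ω₂=-3.072, θ₃=-0.872, ω₃=-6.374
apply F[35]=-20.000 → step 36: x=1.597, v=0.396, θ₁=-2.613, ω₁=-8.947, θ₂=-1.344, ω₂=-3.780, θ₃=-1.003, ω₃=-6.681
apply F[36]=-20.000 → step 37: x=1.601, v=0.004, θ₁=-2.793, ω₁=-8.951, θ₂=-1.428, ω₂=-4.626, θ₃=-1.139, ω₃=-6.973
apply F[37]=-20.000 → step 38: x=1.598, v=-0.318, θ₁=-2.969, ω₁=-8.662, θ₂=-1.530, ω₂=-5.547, θ₃=-1.281, ω₃=-7.256
max |θ₂| = 1.530 ≤ 1.554 over all 39 states.

Answer: never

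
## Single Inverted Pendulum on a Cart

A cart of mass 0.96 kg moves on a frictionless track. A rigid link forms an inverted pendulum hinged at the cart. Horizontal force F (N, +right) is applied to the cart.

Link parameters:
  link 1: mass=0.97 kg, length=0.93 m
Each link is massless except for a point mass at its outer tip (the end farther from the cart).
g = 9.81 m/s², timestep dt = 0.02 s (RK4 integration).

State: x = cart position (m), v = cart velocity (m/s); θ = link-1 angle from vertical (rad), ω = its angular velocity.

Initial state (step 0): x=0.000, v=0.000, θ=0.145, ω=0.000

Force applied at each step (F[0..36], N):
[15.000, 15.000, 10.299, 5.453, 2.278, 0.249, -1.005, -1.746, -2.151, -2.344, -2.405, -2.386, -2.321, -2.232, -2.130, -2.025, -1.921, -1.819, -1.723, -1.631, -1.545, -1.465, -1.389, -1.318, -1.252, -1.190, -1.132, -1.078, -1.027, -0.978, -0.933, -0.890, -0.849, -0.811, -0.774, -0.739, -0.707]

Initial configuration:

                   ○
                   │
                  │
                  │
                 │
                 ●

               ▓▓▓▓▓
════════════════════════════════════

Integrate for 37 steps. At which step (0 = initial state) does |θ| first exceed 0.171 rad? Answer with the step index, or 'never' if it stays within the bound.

Answer: never

Derivation:
apply F[0]=+15.000 → step 1: x=0.003, v=0.279, θ=0.142, ω=-0.266
apply F[1]=+15.000 → step 2: x=0.011, v=0.559, θ=0.134, ω=-0.536
apply F[2]=+10.299 → step 3: x=0.024, v=0.746, θ=0.122, ω=-0.708
apply F[3]=+5.453 → step 4: x=0.040, v=0.837, θ=0.107, ω=-0.781
apply F[4]=+2.278 → step 5: x=0.057, v=0.866, θ=0.091, ω=-0.791
apply F[5]=+0.249 → step 6: x=0.074, v=0.856, θ=0.076, ω=-0.763
apply F[6]=-1.005 → step 7: x=0.091, v=0.822, θ=0.061, ω=-0.712
apply F[7]=-1.746 → step 8: x=0.107, v=0.776, θ=0.047, ω=-0.651
apply F[8]=-2.151 → step 9: x=0.122, v=0.723, θ=0.035, ω=-0.586
apply F[9]=-2.344 → step 10: x=0.136, v=0.669, θ=0.024, ω=-0.521
apply F[10]=-2.405 → step 11: x=0.149, v=0.615, θ=0.014, ω=-0.459
apply F[11]=-2.386 → step 12: x=0.161, v=0.563, θ=0.006, ω=-0.402
apply F[12]=-2.321 → step 13: x=0.171, v=0.515, θ=-0.002, ω=-0.349
apply F[13]=-2.232 → step 14: x=0.181, v=0.469, θ=-0.008, ω=-0.301
apply F[14]=-2.130 → step 15: x=0.190, v=0.427, θ=-0.014, ω=-0.258
apply F[15]=-2.025 → step 16: x=0.198, v=0.388, θ=-0.019, ω=-0.220
apply F[16]=-1.921 → step 17: x=0.206, v=0.352, θ=-0.023, ω=-0.186
apply F[17]=-1.819 → step 18: x=0.212, v=0.319, θ=-0.026, ω=-0.155
apply F[18]=-1.723 → step 19: x=0.218, v=0.289, θ=-0.029, ω=-0.128
apply F[19]=-1.631 → step 20: x=0.224, v=0.261, θ=-0.031, ω=-0.105
apply F[20]=-1.545 → step 21: x=0.229, v=0.235, θ=-0.033, ω=-0.084
apply F[21]=-1.465 → step 22: x=0.233, v=0.211, θ=-0.035, ω=-0.066
apply F[22]=-1.389 → step 23: x=0.237, v=0.189, θ=-0.036, ω=-0.049
apply F[23]=-1.318 → step 24: x=0.241, v=0.169, θ=-0.037, ω=-0.035
apply F[24]=-1.252 → step 25: x=0.244, v=0.150, θ=-0.037, ω=-0.023
apply F[25]=-1.190 → step 26: x=0.247, v=0.133, θ=-0.038, ω=-0.012
apply F[26]=-1.132 → step 27: x=0.249, v=0.117, θ=-0.038, ω=-0.003
apply F[27]=-1.078 → step 28: x=0.252, v=0.102, θ=-0.038, ω=0.005
apply F[28]=-1.027 → step 29: x=0.254, v=0.088, θ=-0.038, ω=0.012
apply F[29]=-0.978 → step 30: x=0.255, v=0.075, θ=-0.037, ω=0.018
apply F[30]=-0.933 → step 31: x=0.257, v=0.063, θ=-0.037, ω=0.023
apply F[31]=-0.890 → step 32: x=0.258, v=0.052, θ=-0.036, ω=0.027
apply F[32]=-0.849 → step 33: x=0.259, v=0.041, θ=-0.036, ω=0.031
apply F[33]=-0.811 → step 34: x=0.259, v=0.031, θ=-0.035, ω=0.034
apply F[34]=-0.774 → step 35: x=0.260, v=0.022, θ=-0.034, ω=0.037
apply F[35]=-0.739 → step 36: x=0.260, v=0.014, θ=-0.034, ω=0.039
apply F[36]=-0.707 → step 37: x=0.260, v=0.006, θ=-0.033, ω=0.041
max |θ| = 0.145 ≤ 0.171 over all 38 states.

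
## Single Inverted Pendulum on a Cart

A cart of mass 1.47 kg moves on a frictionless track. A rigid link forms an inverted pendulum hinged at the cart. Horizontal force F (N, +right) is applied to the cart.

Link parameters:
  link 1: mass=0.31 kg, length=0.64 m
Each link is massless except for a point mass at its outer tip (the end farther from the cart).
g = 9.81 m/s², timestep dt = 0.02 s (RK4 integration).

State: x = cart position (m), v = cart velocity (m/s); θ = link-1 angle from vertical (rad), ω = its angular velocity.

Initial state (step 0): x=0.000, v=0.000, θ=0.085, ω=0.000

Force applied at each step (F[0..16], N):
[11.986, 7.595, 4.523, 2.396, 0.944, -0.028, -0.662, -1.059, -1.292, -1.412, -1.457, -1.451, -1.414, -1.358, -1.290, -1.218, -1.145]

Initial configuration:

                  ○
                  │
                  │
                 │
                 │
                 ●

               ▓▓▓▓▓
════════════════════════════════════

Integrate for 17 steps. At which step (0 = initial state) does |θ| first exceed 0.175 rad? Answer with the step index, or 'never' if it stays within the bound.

Answer: never

Derivation:
apply F[0]=+11.986 → step 1: x=0.002, v=0.159, θ=0.083, ω=-0.222
apply F[1]=+7.595 → step 2: x=0.006, v=0.259, θ=0.077, ω=-0.353
apply F[2]=+4.523 → step 3: x=0.012, v=0.318, θ=0.069, ω=-0.422
apply F[3]=+2.396 → step 4: x=0.018, v=0.348, θ=0.061, ω=-0.449
apply F[4]=+0.944 → step 5: x=0.025, v=0.358, θ=0.052, ω=-0.448
apply F[5]=-0.028 → step 6: x=0.032, v=0.356, θ=0.043, ω=-0.430
apply F[6]=-0.662 → step 7: x=0.039, v=0.345, θ=0.035, ω=-0.402
apply F[7]=-1.059 → step 8: x=0.046, v=0.330, θ=0.027, ω=-0.368
apply F[8]=-1.292 → step 9: x=0.053, v=0.311, θ=0.020, ω=-0.332
apply F[9]=-1.412 → step 10: x=0.059, v=0.291, θ=0.014, ω=-0.296
apply F[10]=-1.457 → step 11: x=0.064, v=0.271, θ=0.008, ω=-0.261
apply F[11]=-1.451 → step 12: x=0.069, v=0.251, θ=0.003, ω=-0.228
apply F[12]=-1.414 → step 13: x=0.074, v=0.232, θ=-0.001, ω=-0.197
apply F[13]=-1.358 → step 14: x=0.079, v=0.213, θ=-0.005, ω=-0.170
apply F[14]=-1.290 → step 15: x=0.083, v=0.196, θ=-0.008, ω=-0.145
apply F[15]=-1.218 → step 16: x=0.087, v=0.180, θ=-0.011, ω=-0.122
apply F[16]=-1.145 → step 17: x=0.090, v=0.165, θ=-0.013, ω=-0.102
max |θ| = 0.085 ≤ 0.175 over all 18 states.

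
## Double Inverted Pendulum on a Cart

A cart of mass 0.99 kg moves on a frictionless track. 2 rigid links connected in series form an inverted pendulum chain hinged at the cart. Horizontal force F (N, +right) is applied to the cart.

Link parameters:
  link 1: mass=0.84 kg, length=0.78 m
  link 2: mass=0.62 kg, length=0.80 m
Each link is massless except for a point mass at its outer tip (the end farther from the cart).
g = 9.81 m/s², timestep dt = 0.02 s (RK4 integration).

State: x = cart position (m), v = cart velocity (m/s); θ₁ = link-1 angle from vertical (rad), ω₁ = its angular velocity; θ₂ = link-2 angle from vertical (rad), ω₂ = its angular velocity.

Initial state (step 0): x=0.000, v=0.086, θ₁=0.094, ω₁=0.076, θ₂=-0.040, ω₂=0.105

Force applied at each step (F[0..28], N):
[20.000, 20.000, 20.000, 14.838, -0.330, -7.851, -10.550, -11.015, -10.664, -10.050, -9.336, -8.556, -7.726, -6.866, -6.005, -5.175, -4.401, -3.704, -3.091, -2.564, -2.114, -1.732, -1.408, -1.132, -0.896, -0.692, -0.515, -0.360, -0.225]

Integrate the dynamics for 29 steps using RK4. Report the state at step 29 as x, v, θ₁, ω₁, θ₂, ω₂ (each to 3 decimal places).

apply F[0]=+20.000 → step 1: x=0.005, v=0.459, θ₁=0.091, ω₁=-0.348, θ₂=-0.039, ω₂=0.040
apply F[1]=+20.000 → step 2: x=0.018, v=0.835, θ₁=0.080, ω₁=-0.781, θ₂=-0.038, ω₂=-0.020
apply F[2]=+20.000 → step 3: x=0.039, v=1.218, θ₁=0.060, ω₁=-1.232, θ₂=-0.039, ω₂=-0.068
apply F[3]=+14.838 → step 4: x=0.066, v=1.505, θ₁=0.032, ω₁=-1.574, θ₂=-0.041, ω₂=-0.102
apply F[4]=-0.330 → step 5: x=0.096, v=1.495, θ₁=0.001, ω₁=-1.548, θ₂=-0.043, ω₂=-0.122
apply F[5]=-7.851 → step 6: x=0.124, v=1.340, θ₁=-0.028, ω₁=-1.348, θ₂=-0.046, ω₂=-0.133
apply F[6]=-10.550 → step 7: x=0.149, v=1.137, θ₁=-0.053, ω₁=-1.098, θ₂=-0.048, ω₂=-0.135
apply F[7]=-11.015 → step 8: x=0.170, v=0.933, θ₁=-0.072, ω₁=-0.854, θ₂=-0.051, ω₂=-0.129
apply F[8]=-10.664 → step 9: x=0.187, v=0.741, θ₁=-0.087, ω₁=-0.635, θ₂=-0.054, ω₂=-0.117
apply F[9]=-10.050 → step 10: x=0.200, v=0.566, θ₁=-0.098, ω₁=-0.442, θ₂=-0.056, ω₂=-0.100
apply F[10]=-9.336 → step 11: x=0.209, v=0.409, θ₁=-0.105, ω₁=-0.276, θ₂=-0.058, ω₂=-0.080
apply F[11]=-8.556 → step 12: x=0.216, v=0.269, θ₁=-0.109, ω₁=-0.134, θ₂=-0.059, ω₂=-0.058
apply F[12]=-7.726 → step 13: x=0.220, v=0.147, θ₁=-0.110, ω₁=-0.016, θ₂=-0.060, ω₂=-0.035
apply F[13]=-6.866 → step 14: x=0.222, v=0.041, θ₁=-0.110, ω₁=0.081, θ₂=-0.060, ω₂=-0.013
apply F[14]=-6.005 → step 15: x=0.222, v=-0.047, θ₁=-0.107, ω₁=0.157, θ₂=-0.060, ω₂=0.009
apply F[15]=-5.175 → step 16: x=0.220, v=-0.120, θ₁=-0.104, ω₁=0.215, θ₂=-0.060, ω₂=0.029
apply F[16]=-4.401 → step 17: x=0.217, v=-0.179, θ₁=-0.099, ω₁=0.257, θ₂=-0.059, ω₂=0.047
apply F[17]=-3.704 → step 18: x=0.213, v=-0.226, θ₁=-0.094, ω₁=0.286, θ₂=-0.058, ω₂=0.063
apply F[18]=-3.091 → step 19: x=0.209, v=-0.262, θ₁=-0.088, ω₁=0.303, θ₂=-0.057, ω₂=0.077
apply F[19]=-2.564 → step 20: x=0.203, v=-0.290, θ₁=-0.082, ω₁=0.311, θ₂=-0.055, ω₂=0.089
apply F[20]=-2.114 → step 21: x=0.197, v=-0.310, θ₁=-0.075, ω₁=0.313, θ₂=-0.053, ω₂=0.100
apply F[21]=-1.732 → step 22: x=0.191, v=-0.324, θ₁=-0.069, ω₁=0.309, θ₂=-0.051, ω₂=0.108
apply F[22]=-1.408 → step 23: x=0.184, v=-0.333, θ₁=-0.063, ω₁=0.302, θ₂=-0.049, ω₂=0.115
apply F[23]=-1.132 → step 24: x=0.177, v=-0.339, θ₁=-0.057, ω₁=0.292, θ₂=-0.047, ω₂=0.120
apply F[24]=-0.896 → step 25: x=0.171, v=-0.342, θ₁=-0.051, ω₁=0.280, θ₂=-0.044, ω₂=0.124
apply F[25]=-0.692 → step 26: x=0.164, v=-0.342, θ₁=-0.046, ω₁=0.266, θ₂=-0.042, ω₂=0.126
apply F[26]=-0.515 → step 27: x=0.157, v=-0.340, θ₁=-0.041, ω₁=0.252, θ₂=-0.039, ω₂=0.128
apply F[27]=-0.360 → step 28: x=0.150, v=-0.336, θ₁=-0.036, ω₁=0.238, θ₂=-0.037, ω₂=0.128
apply F[28]=-0.225 → step 29: x=0.144, v=-0.331, θ₁=-0.031, ω₁=0.223, θ₂=-0.034, ω₂=0.127

Answer: x=0.144, v=-0.331, θ₁=-0.031, ω₁=0.223, θ₂=-0.034, ω₂=0.127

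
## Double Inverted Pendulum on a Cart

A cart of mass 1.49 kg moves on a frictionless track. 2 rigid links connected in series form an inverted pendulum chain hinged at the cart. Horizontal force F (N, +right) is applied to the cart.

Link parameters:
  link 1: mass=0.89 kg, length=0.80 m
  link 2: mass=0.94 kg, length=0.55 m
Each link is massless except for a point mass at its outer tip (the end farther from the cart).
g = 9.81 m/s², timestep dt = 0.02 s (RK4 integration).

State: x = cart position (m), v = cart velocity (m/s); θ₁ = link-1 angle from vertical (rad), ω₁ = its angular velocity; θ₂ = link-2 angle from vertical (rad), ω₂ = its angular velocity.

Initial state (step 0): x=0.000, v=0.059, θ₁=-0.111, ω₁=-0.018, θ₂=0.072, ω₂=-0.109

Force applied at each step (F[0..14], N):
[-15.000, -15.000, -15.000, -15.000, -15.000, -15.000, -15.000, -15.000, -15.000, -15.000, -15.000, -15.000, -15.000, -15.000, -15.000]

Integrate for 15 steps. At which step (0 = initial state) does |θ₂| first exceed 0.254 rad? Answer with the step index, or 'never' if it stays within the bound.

apply F[0]=-15.000 → step 1: x=-0.001, v=-0.114, θ₁=-0.110, ω₁=0.122, θ₂=0.071, ω₂=0.031
apply F[1]=-15.000 → step 2: x=-0.005, v=-0.288, θ₁=-0.106, ω₁=0.263, θ₂=0.073, ω₂=0.169
apply F[2]=-15.000 → step 3: x=-0.012, v=-0.464, θ₁=-0.099, ω₁=0.409, θ₂=0.078, ω₂=0.305
apply F[3]=-15.000 → step 4: x=-0.023, v=-0.642, θ₁=-0.090, ω₁=0.562, θ₂=0.085, ω₂=0.437
apply F[4]=-15.000 → step 5: x=-0.038, v=-0.823, θ₁=-0.077, ω₁=0.723, θ₂=0.095, ω₂=0.564
apply F[5]=-15.000 → step 6: x=-0.056, v=-1.008, θ₁=-0.061, ω₁=0.896, θ₂=0.108, ω₂=0.684
apply F[6]=-15.000 → step 7: x=-0.078, v=-1.198, θ₁=-0.041, ω₁=1.082, θ₂=0.123, ω₂=0.797
apply F[7]=-15.000 → step 8: x=-0.104, v=-1.393, θ₁=-0.017, ω₁=1.284, θ₂=0.140, ω₂=0.899
apply F[8]=-15.000 → step 9: x=-0.134, v=-1.594, θ₁=0.011, ω₁=1.503, θ₂=0.159, ω₂=0.988
apply F[9]=-15.000 → step 10: x=-0.168, v=-1.800, θ₁=0.043, ω₁=1.742, θ₂=0.179, ω₂=1.062
apply F[10]=-15.000 → step 11: x=-0.206, v=-2.010, θ₁=0.080, ω₁=2.000, θ₂=0.201, ω₂=1.119
apply F[11]=-15.000 → step 12: x=-0.248, v=-2.222, θ₁=0.123, ω₁=2.277, θ₂=0.224, ω₂=1.157
apply F[12]=-15.000 → step 13: x=-0.295, v=-2.434, θ₁=0.171, ω₁=2.569, θ₂=0.247, ω₂=1.178
apply F[13]=-15.000 → step 14: x=-0.346, v=-2.642, θ₁=0.226, ω₁=2.869, θ₂=0.271, ω₂=1.184
apply F[14]=-15.000 → step 15: x=-0.400, v=-2.838, θ₁=0.286, ω₁=3.170, θ₂=0.294, ω₂=1.183
|θ₂| = 0.271 > 0.254 first at step 14.

Answer: 14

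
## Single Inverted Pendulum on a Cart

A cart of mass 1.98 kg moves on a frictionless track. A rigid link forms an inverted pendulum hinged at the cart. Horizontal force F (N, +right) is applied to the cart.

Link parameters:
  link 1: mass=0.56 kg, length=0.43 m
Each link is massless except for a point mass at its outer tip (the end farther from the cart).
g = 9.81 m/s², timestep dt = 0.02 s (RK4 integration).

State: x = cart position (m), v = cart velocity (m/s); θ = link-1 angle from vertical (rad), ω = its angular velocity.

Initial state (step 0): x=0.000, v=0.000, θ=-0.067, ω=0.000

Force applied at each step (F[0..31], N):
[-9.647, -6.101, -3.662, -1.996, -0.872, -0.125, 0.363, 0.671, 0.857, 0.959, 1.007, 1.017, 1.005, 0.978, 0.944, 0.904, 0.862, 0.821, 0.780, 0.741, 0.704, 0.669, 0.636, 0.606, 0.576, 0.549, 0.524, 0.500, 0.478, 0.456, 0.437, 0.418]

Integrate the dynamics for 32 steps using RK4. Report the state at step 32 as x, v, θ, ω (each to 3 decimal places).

Answer: x=-0.073, v=-0.030, θ=0.014, ω=-0.013

Derivation:
apply F[0]=-9.647 → step 1: x=-0.001, v=-0.094, θ=-0.065, ω=0.187
apply F[1]=-6.101 → step 2: x=-0.003, v=-0.152, θ=-0.060, ω=0.293
apply F[2]=-3.662 → step 3: x=-0.007, v=-0.186, θ=-0.054, ω=0.346
apply F[3]=-1.996 → step 4: x=-0.011, v=-0.203, θ=-0.047, ω=0.363
apply F[4]=-0.872 → step 5: x=-0.015, v=-0.209, θ=-0.040, ω=0.358
apply F[5]=-0.125 → step 6: x=-0.019, v=-0.209, θ=-0.033, ω=0.340
apply F[6]=+0.363 → step 7: x=-0.023, v=-0.203, θ=-0.026, ω=0.314
apply F[7]=+0.671 → step 8: x=-0.027, v=-0.195, θ=-0.020, ω=0.285
apply F[8]=+0.857 → step 9: x=-0.031, v=-0.186, θ=-0.015, ω=0.255
apply F[9]=+0.959 → step 10: x=-0.034, v=-0.175, θ=-0.010, ω=0.225
apply F[10]=+1.007 → step 11: x=-0.038, v=-0.165, θ=-0.006, ω=0.197
apply F[11]=+1.017 → step 12: x=-0.041, v=-0.154, θ=-0.002, ω=0.170
apply F[12]=+1.005 → step 13: x=-0.044, v=-0.144, θ=0.001, ω=0.147
apply F[13]=+0.978 → step 14: x=-0.047, v=-0.134, θ=0.004, ω=0.125
apply F[14]=+0.944 → step 15: x=-0.049, v=-0.125, θ=0.006, ω=0.106
apply F[15]=+0.904 → step 16: x=-0.052, v=-0.116, θ=0.008, ω=0.089
apply F[16]=+0.862 → step 17: x=-0.054, v=-0.108, θ=0.010, ω=0.074
apply F[17]=+0.821 → step 18: x=-0.056, v=-0.100, θ=0.011, ω=0.060
apply F[18]=+0.780 → step 19: x=-0.058, v=-0.093, θ=0.012, ω=0.049
apply F[19]=+0.741 → step 20: x=-0.060, v=-0.086, θ=0.013, ω=0.039
apply F[20]=+0.704 → step 21: x=-0.062, v=-0.080, θ=0.014, ω=0.030
apply F[21]=+0.669 → step 22: x=-0.063, v=-0.074, θ=0.014, ω=0.022
apply F[22]=+0.636 → step 23: x=-0.065, v=-0.068, θ=0.015, ω=0.016
apply F[23]=+0.606 → step 24: x=-0.066, v=-0.063, θ=0.015, ω=0.010
apply F[24]=+0.576 → step 25: x=-0.067, v=-0.058, θ=0.015, ω=0.005
apply F[25]=+0.549 → step 26: x=-0.068, v=-0.053, θ=0.015, ω=0.001
apply F[26]=+0.524 → step 27: x=-0.069, v=-0.049, θ=0.015, ω=-0.002
apply F[27]=+0.500 → step 28: x=-0.070, v=-0.045, θ=0.015, ω=-0.005
apply F[28]=+0.478 → step 29: x=-0.071, v=-0.041, θ=0.015, ω=-0.008
apply F[29]=+0.456 → step 30: x=-0.072, v=-0.037, θ=0.015, ω=-0.010
apply F[30]=+0.437 → step 31: x=-0.072, v=-0.033, θ=0.014, ω=-0.012
apply F[31]=+0.418 → step 32: x=-0.073, v=-0.030, θ=0.014, ω=-0.013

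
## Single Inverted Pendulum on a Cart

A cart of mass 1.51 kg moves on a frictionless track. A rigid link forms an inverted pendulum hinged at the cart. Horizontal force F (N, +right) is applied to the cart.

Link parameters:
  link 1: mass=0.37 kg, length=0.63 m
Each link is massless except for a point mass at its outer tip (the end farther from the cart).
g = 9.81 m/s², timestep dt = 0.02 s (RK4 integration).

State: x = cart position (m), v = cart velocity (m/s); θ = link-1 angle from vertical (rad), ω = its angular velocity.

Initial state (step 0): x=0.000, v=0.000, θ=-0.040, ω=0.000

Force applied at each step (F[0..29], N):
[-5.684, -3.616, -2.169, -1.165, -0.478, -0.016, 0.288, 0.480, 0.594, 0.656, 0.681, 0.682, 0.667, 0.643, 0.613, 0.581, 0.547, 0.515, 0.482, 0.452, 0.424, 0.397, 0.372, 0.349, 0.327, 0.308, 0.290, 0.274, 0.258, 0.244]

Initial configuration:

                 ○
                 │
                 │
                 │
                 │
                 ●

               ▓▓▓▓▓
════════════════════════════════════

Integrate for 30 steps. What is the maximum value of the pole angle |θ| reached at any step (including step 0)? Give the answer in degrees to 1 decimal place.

apply F[0]=-5.684 → step 1: x=-0.001, v=-0.073, θ=-0.039, ω=0.104
apply F[1]=-3.616 → step 2: x=-0.003, v=-0.119, θ=-0.036, ω=0.165
apply F[2]=-2.169 → step 3: x=-0.005, v=-0.146, θ=-0.033, ω=0.198
apply F[3]=-1.165 → step 4: x=-0.008, v=-0.160, θ=-0.029, ω=0.210
apply F[4]=-0.478 → step 5: x=-0.012, v=-0.166, θ=-0.024, ω=0.210
apply F[5]=-0.016 → step 6: x=-0.015, v=-0.165, θ=-0.020, ω=0.202
apply F[6]=+0.288 → step 7: x=-0.018, v=-0.160, θ=-0.016, ω=0.188
apply F[7]=+0.480 → step 8: x=-0.021, v=-0.153, θ=-0.013, ω=0.173
apply F[8]=+0.594 → step 9: x=-0.024, v=-0.145, θ=-0.009, ω=0.156
apply F[9]=+0.656 → step 10: x=-0.027, v=-0.135, θ=-0.007, ω=0.139
apply F[10]=+0.681 → step 11: x=-0.030, v=-0.126, θ=-0.004, ω=0.123
apply F[11]=+0.682 → step 12: x=-0.032, v=-0.117, θ=-0.002, ω=0.107
apply F[12]=+0.667 → step 13: x=-0.034, v=-0.108, θ=0.000, ω=0.093
apply F[13]=+0.643 → step 14: x=-0.036, v=-0.100, θ=0.002, ω=0.080
apply F[14]=+0.613 → step 15: x=-0.038, v=-0.092, θ=0.004, ω=0.068
apply F[15]=+0.581 → step 16: x=-0.040, v=-0.084, θ=0.005, ω=0.058
apply F[16]=+0.547 → step 17: x=-0.042, v=-0.077, θ=0.006, ω=0.048
apply F[17]=+0.515 → step 18: x=-0.043, v=-0.071, θ=0.007, ω=0.040
apply F[18]=+0.482 → step 19: x=-0.045, v=-0.065, θ=0.008, ω=0.033
apply F[19]=+0.452 → step 20: x=-0.046, v=-0.059, θ=0.008, ω=0.026
apply F[20]=+0.424 → step 21: x=-0.047, v=-0.054, θ=0.009, ω=0.021
apply F[21]=+0.397 → step 22: x=-0.048, v=-0.049, θ=0.009, ω=0.016
apply F[22]=+0.372 → step 23: x=-0.049, v=-0.045, θ=0.009, ω=0.011
apply F[23]=+0.349 → step 24: x=-0.050, v=-0.040, θ=0.009, ω=0.008
apply F[24]=+0.327 → step 25: x=-0.051, v=-0.036, θ=0.010, ω=0.004
apply F[25]=+0.308 → step 26: x=-0.051, v=-0.033, θ=0.010, ω=0.002
apply F[26]=+0.290 → step 27: x=-0.052, v=-0.029, θ=0.010, ω=-0.001
apply F[27]=+0.274 → step 28: x=-0.052, v=-0.026, θ=0.010, ω=-0.003
apply F[28]=+0.258 → step 29: x=-0.053, v=-0.023, θ=0.010, ω=-0.004
apply F[29]=+0.244 → step 30: x=-0.053, v=-0.021, θ=0.009, ω=-0.006
Max |angle| over trajectory = 0.040 rad = 2.3°.

Answer: 2.3°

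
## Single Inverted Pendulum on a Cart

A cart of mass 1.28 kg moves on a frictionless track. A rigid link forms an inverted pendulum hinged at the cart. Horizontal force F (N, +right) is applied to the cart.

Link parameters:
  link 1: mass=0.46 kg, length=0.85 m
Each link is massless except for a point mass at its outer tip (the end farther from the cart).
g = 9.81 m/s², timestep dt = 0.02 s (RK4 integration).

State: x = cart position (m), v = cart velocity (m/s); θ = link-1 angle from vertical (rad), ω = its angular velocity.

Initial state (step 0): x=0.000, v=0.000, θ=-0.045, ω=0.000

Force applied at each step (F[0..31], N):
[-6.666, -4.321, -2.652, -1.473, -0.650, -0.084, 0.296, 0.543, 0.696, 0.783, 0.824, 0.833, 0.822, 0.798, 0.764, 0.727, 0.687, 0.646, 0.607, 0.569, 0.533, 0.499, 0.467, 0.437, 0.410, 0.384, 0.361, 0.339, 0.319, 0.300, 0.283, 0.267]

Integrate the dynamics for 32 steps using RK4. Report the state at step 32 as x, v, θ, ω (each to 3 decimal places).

apply F[0]=-6.666 → step 1: x=-0.001, v=-0.101, θ=-0.044, ω=0.108
apply F[1]=-4.321 → step 2: x=-0.004, v=-0.165, θ=-0.041, ω=0.174
apply F[2]=-2.652 → step 3: x=-0.007, v=-0.204, θ=-0.037, ω=0.211
apply F[3]=-1.473 → step 4: x=-0.012, v=-0.225, θ=-0.033, ω=0.227
apply F[4]=-0.650 → step 5: x=-0.016, v=-0.233, θ=-0.028, ω=0.229
apply F[5]=-0.084 → step 6: x=-0.021, v=-0.232, θ=-0.024, ω=0.222
apply F[6]=+0.296 → step 7: x=-0.025, v=-0.226, θ=-0.019, ω=0.210
apply F[7]=+0.543 → step 8: x=-0.030, v=-0.216, θ=-0.015, ω=0.195
apply F[8]=+0.696 → step 9: x=-0.034, v=-0.204, θ=-0.012, ω=0.178
apply F[9]=+0.783 → step 10: x=-0.038, v=-0.192, θ=-0.008, ω=0.160
apply F[10]=+0.824 → step 11: x=-0.042, v=-0.178, θ=-0.005, ω=0.143
apply F[11]=+0.833 → step 12: x=-0.045, v=-0.165, θ=-0.003, ω=0.126
apply F[12]=+0.822 → step 13: x=-0.048, v=-0.152, θ=-0.000, ω=0.111
apply F[13]=+0.798 → step 14: x=-0.051, v=-0.140, θ=0.002, ω=0.096
apply F[14]=+0.764 → step 15: x=-0.054, v=-0.128, θ=0.004, ω=0.083
apply F[15]=+0.727 → step 16: x=-0.056, v=-0.117, θ=0.005, ω=0.071
apply F[16]=+0.687 → step 17: x=-0.059, v=-0.106, θ=0.007, ω=0.061
apply F[17]=+0.646 → step 18: x=-0.061, v=-0.097, θ=0.008, ω=0.051
apply F[18]=+0.607 → step 19: x=-0.062, v=-0.088, θ=0.009, ω=0.042
apply F[19]=+0.569 → step 20: x=-0.064, v=-0.080, θ=0.009, ω=0.035
apply F[20]=+0.533 → step 21: x=-0.066, v=-0.072, θ=0.010, ω=0.028
apply F[21]=+0.499 → step 22: x=-0.067, v=-0.065, θ=0.010, ω=0.022
apply F[22]=+0.467 → step 23: x=-0.068, v=-0.058, θ=0.011, ω=0.017
apply F[23]=+0.437 → step 24: x=-0.069, v=-0.052, θ=0.011, ω=0.012
apply F[24]=+0.410 → step 25: x=-0.070, v=-0.047, θ=0.011, ω=0.008
apply F[25]=+0.384 → step 26: x=-0.071, v=-0.041, θ=0.011, ω=0.005
apply F[26]=+0.361 → step 27: x=-0.072, v=-0.037, θ=0.012, ω=0.002
apply F[27]=+0.339 → step 28: x=-0.073, v=-0.032, θ=0.012, ω=-0.001
apply F[28]=+0.319 → step 29: x=-0.073, v=-0.028, θ=0.011, ω=-0.003
apply F[29]=+0.300 → step 30: x=-0.074, v=-0.024, θ=0.011, ω=-0.005
apply F[30]=+0.283 → step 31: x=-0.074, v=-0.020, θ=0.011, ω=-0.007
apply F[31]=+0.267 → step 32: x=-0.075, v=-0.017, θ=0.011, ω=-0.008

Answer: x=-0.075, v=-0.017, θ=0.011, ω=-0.008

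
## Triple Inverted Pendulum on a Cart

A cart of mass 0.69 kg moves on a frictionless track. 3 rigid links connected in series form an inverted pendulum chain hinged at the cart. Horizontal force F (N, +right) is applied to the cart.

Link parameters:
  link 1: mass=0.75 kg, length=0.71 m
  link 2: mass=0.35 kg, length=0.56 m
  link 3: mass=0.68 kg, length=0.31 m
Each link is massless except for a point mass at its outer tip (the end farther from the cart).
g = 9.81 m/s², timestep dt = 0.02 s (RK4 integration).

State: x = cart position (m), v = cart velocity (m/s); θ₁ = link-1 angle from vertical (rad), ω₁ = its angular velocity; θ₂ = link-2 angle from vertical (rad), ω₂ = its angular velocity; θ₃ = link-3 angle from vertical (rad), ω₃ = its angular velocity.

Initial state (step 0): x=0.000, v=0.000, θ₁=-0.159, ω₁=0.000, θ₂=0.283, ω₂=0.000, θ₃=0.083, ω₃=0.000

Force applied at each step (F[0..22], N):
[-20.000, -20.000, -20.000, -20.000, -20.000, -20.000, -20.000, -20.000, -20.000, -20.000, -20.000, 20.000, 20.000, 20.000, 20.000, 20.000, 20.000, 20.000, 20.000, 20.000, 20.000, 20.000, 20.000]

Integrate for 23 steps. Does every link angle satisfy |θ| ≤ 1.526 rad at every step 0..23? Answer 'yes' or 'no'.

apply F[0]=-20.000 → step 1: x=-0.005, v=-0.495, θ₁=-0.154, ω₁=0.494, θ₂=0.288, ω₂=0.505, θ₃=0.080, ω₃=-0.349
apply F[1]=-20.000 → step 2: x=-0.020, v=-1.000, θ₁=-0.139, ω₁=1.017, θ₂=0.303, ω₂=0.988, θ₃=0.069, ω₃=-0.699
apply F[2]=-20.000 → step 3: x=-0.045, v=-1.522, θ₁=-0.113, ω₁=1.595, θ₂=0.327, ω₂=1.420, θ₃=0.052, ω₃=-1.035
apply F[3]=-20.000 → step 4: x=-0.081, v=-2.069, θ₁=-0.075, ω₁=2.253, θ₂=0.359, ω₂=1.756, θ₃=0.028, ω₃=-1.316
apply F[4]=-20.000 → step 5: x=-0.128, v=-2.638, θ₁=-0.022, ω₁=3.002, θ₂=0.396, ω₂=1.940, θ₃=-0.000, ω₃=-1.469
apply F[5]=-20.000 → step 6: x=-0.187, v=-3.216, θ₁=0.046, ω₁=3.833, θ₂=0.435, ω₂=1.910, θ₃=-0.029, ω₃=-1.394
apply F[6]=-20.000 → step 7: x=-0.256, v=-3.773, θ₁=0.131, ω₁=4.699, θ₂=0.471, ω₂=1.629, θ₃=-0.054, ω₃=-0.983
apply F[7]=-20.000 → step 8: x=-0.337, v=-4.255, θ₁=0.234, ω₁=5.514, θ₂=0.499, ω₂=1.112, θ₃=-0.066, ω₃=-0.153
apply F[8]=-20.000 → step 9: x=-0.426, v=-4.606, θ₁=0.351, ω₁=6.167, θ₂=0.515, ω₂=0.449, θ₃=-0.057, ω₃=1.100
apply F[9]=-20.000 → step 10: x=-0.520, v=-4.792, θ₁=0.479, ω₁=6.579, θ₂=0.517, ω₂=-0.212, θ₃=-0.020, ω₃=2.662
apply F[10]=-20.000 → step 11: x=-0.616, v=-4.821, θ₁=0.612, ω₁=6.735, θ₂=0.507, ω₂=-0.727, θ₃=0.050, ω₃=4.311
apply F[11]=+20.000 → step 12: x=-0.706, v=-4.159, θ₁=0.741, ω₁=6.156, θ₂=0.491, ω₂=-0.845, θ₃=0.140, ω₃=4.600
apply F[12]=+20.000 → step 13: x=-0.783, v=-3.580, θ₁=0.860, ω₁=5.765, θ₂=0.474, ω₂=-0.930, θ₃=0.233, ω₃=4.704
apply F[13]=+20.000 → step 14: x=-0.850, v=-3.055, θ₁=0.972, ω₁=5.519, θ₂=0.454, ω₂=-1.021, θ₃=0.327, ω₃=4.736
apply F[14]=+20.000 → step 15: x=-0.906, v=-2.559, θ₁=1.081, ω₁=5.381, θ₂=0.433, ω₂=-1.125, θ₃=0.422, ω₃=4.744
apply F[15]=+20.000 → step 16: x=-0.952, v=-2.077, θ₁=1.188, ω₁=5.328, θ₂=0.409, ω₂=-1.230, θ₃=0.517, ω₃=4.737
apply F[16]=+20.000 → step 17: x=-0.989, v=-1.598, θ₁=1.295, ω₁=5.344, θ₂=0.384, ω₂=-1.322, θ₃=0.612, ω₃=4.708
apply F[17]=+20.000 → step 18: x=-1.016, v=-1.112, θ₁=1.402, ω₁=5.427, θ₂=0.356, ω₂=-1.387, θ₃=0.705, ω₃=4.647
apply F[18]=+20.000 → step 19: x=-1.033, v=-0.612, θ₁=1.512, ω₁=5.577, θ₂=0.328, ω₂=-1.411, θ₃=0.797, ω₃=4.551
apply F[19]=+20.000 → step 20: x=-1.040, v=-0.090, θ₁=1.626, ω₁=5.803, θ₂=0.300, ω₂=-1.386, θ₃=0.887, ω₃=4.423
apply F[20]=+20.000 → step 21: x=-1.037, v=0.467, θ₁=1.745, ω₁=6.119, θ₂=0.273, ω₂=-1.298, θ₃=0.974, ω₃=4.278
apply F[21]=+20.000 → step 22: x=-1.021, v=1.074, θ₁=1.871, ω₁=6.548, θ₂=0.249, ω₂=-1.127, θ₃=1.058, ω₃=4.141
apply F[22]=+20.000 → step 23: x=-0.993, v=1.752, θ₁=2.008, ω₁=7.127, θ₂=0.229, ω₂=-0.841, θ₃=1.140, ω₃=4.054
Max |angle| over trajectory = 2.008 rad; bound = 1.526 → exceeded.

Answer: no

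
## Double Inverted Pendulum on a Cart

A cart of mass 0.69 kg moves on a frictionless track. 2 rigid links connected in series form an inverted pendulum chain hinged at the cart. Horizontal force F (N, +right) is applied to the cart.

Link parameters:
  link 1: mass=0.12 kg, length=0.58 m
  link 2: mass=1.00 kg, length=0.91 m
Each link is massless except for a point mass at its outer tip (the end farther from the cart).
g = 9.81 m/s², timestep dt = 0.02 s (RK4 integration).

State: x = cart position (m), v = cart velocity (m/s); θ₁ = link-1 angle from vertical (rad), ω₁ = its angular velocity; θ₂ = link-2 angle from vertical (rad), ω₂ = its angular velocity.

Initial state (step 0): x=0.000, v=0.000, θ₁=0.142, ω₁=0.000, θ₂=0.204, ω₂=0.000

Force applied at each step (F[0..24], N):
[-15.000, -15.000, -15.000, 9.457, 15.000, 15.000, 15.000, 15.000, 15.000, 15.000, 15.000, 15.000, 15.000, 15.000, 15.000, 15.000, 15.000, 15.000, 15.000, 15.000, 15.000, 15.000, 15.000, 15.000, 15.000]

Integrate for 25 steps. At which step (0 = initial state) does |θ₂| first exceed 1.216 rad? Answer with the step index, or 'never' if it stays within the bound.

Answer: never

Derivation:
apply F[0]=-15.000 → step 1: x=-0.005, v=-0.463, θ₁=0.149, ω₁=0.735, θ₂=0.205, ω₂=0.075
apply F[1]=-15.000 → step 2: x=-0.019, v=-0.925, θ₁=0.172, ω₁=1.504, θ₂=0.207, ω₂=0.125
apply F[2]=-15.000 → step 3: x=-0.042, v=-1.379, θ₁=0.210, ω₁=2.317, θ₂=0.210, ω₂=0.139
apply F[3]=+9.457 → step 4: x=-0.067, v=-1.172, θ₁=0.254, ω₁=2.104, θ₂=0.212, ω₂=0.099
apply F[4]=+15.000 → step 5: x=-0.087, v=-0.837, θ₁=0.293, ω₁=1.839, θ₂=0.213, ω₂=-0.044
apply F[5]=+15.000 → step 6: x=-0.101, v=-0.516, θ₁=0.328, ω₁=1.739, θ₂=0.210, ω₂=-0.277
apply F[6]=+15.000 → step 7: x=-0.108, v=-0.201, θ₁=0.363, ω₁=1.772, θ₂=0.201, ω₂=-0.587
apply F[7]=+15.000 → step 8: x=-0.109, v=0.116, θ₁=0.400, ω₁=1.899, θ₂=0.186, ω₂=-0.959
apply F[8]=+15.000 → step 9: x=-0.103, v=0.442, θ₁=0.440, ω₁=2.068, θ₂=0.163, ω₂=-1.366
apply F[9]=+15.000 → step 10: x=-0.091, v=0.782, θ₁=0.483, ω₁=2.222, θ₂=0.131, ω₂=-1.780
apply F[10]=+15.000 → step 11: x=-0.072, v=1.138, θ₁=0.528, ω₁=2.320, θ₂=0.091, ω₂=-2.176
apply F[11]=+15.000 → step 12: x=-0.045, v=1.506, θ₁=0.575, ω₁=2.340, θ₂=0.044, ω₂=-2.545
apply F[12]=+15.000 → step 13: x=-0.011, v=1.885, θ₁=0.621, ω₁=2.277, θ₂=-0.010, ω₂=-2.886
apply F[13]=+15.000 → step 14: x=0.030, v=2.272, θ₁=0.665, ω₁=2.132, θ₂=-0.071, ω₂=-3.208
apply F[14]=+15.000 → step 15: x=0.080, v=2.663, θ₁=0.706, ω₁=1.906, θ₂=-0.138, ω₂=-3.520
apply F[15]=+15.000 → step 16: x=0.137, v=3.056, θ₁=0.741, ω₁=1.595, θ₂=-0.212, ω₂=-3.829
apply F[16]=+15.000 → step 17: x=0.202, v=3.450, θ₁=0.769, ω₁=1.192, θ₂=-0.292, ω₂=-4.144
apply F[17]=+15.000 → step 18: x=0.275, v=3.845, θ₁=0.788, ω₁=0.681, θ₂=-0.378, ω₂=-4.471
apply F[18]=+15.000 → step 19: x=0.356, v=4.238, θ₁=0.795, ω₁=0.045, θ₂=-0.471, ω₂=-4.811
apply F[19]=+15.000 → step 20: x=0.444, v=4.632, θ₁=0.789, ω₁=-0.738, θ₂=-0.570, ω₂=-5.165
apply F[20]=+15.000 → step 21: x=0.541, v=5.026, θ₁=0.765, ω₁=-1.689, θ₂=-0.677, ω₂=-5.523
apply F[21]=+15.000 → step 22: x=0.645, v=5.425, θ₁=0.720, ω₁=-2.826, θ₂=-0.791, ω₂=-5.860
apply F[22]=+15.000 → step 23: x=0.758, v=5.832, θ₁=0.651, ω₁=-4.151, θ₂=-0.911, ω₂=-6.134
apply F[23]=+15.000 → step 24: x=0.879, v=6.254, θ₁=0.553, ω₁=-5.642, θ₂=-1.036, ω₂=-6.273
apply F[24]=+15.000 → step 25: x=1.008, v=6.696, θ₁=0.424, ω₁=-7.245, θ₂=-1.160, ω₂=-6.174
max |θ₂| = 1.160 ≤ 1.216 over all 26 states.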